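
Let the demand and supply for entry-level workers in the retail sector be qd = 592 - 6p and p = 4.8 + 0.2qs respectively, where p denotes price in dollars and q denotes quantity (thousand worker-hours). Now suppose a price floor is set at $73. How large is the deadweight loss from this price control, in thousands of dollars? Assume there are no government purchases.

1907.4

Rearranging supply gives qs = 5p - 24. Without the control the market clears where 592 - 6p = 5p - 24, i.e. p* = 56 and q* = 256.
Because the floor (73) lies above the market-clearing price, it is binding.
At p = 73: qd = 592 - 6·73 = 154 and qs = 5·73 - 24 = 341.
Quantity traded falls to 154. At q = 154 the demand price is (592 - 154)/6 = 73 and the supply price is (24 + 154)/5 = 35.6.
Deadweight loss = ½ · (73 - 35.6) · (256 - 154) = ½ · 37.4 · 102 = 1907.4.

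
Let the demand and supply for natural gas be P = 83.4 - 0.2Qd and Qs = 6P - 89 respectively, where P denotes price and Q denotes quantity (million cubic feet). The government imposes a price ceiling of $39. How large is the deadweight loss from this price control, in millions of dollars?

323.4

Rearranging demand gives Qd = 417 - 5P. In a free market, 417 - 5P = 6P - 89 gives the equilibrium P* = 46, Q* = 187.
The ceiling of 39 is below the equilibrium price 46, so it binds.
At P = 39: Qd = 417 - 5·39 = 222 and Qs = 6·39 - 89 = 145.
Quantity traded falls to 145. At Q = 145 the demand price is (417 - 145)/5 = 54.4 and the supply price is (89 + 145)/6 = 39.
Deadweight loss = ½ · (54.4 - 39) · (187 - 145) = ½ · 15.4 · 42 = 323.4.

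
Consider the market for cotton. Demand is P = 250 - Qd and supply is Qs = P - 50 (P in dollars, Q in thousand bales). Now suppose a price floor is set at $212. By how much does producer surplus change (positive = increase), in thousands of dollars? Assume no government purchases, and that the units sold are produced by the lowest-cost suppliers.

434

Rearranging demand gives Qd = 250 - P. Equilibrium: 250 - P = P - 50, so 300 = 2P and P* = 150, Q* = 100.
The floor of 212 is above the equilibrium price 150, so it binds.
At P = 212: Qd = 250 - 212 = 38 and Qs = 212 - 50 = 162.
Producer surplus without the control is ½ · (150 - 50) · 100 = 5000.
With the floor, 38 units are sold at 212. The supply price at Q = 38 is 88, so PS = ½ · [(212 - 50) + (212 - 88)] · 38 = 5434.
Change in producer surplus = 5434 - 5000 = 434.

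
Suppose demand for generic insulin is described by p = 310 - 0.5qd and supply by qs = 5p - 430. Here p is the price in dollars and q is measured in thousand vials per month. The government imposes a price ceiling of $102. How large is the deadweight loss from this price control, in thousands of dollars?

20160

Rearranging demand gives qd = 620 - 2p. In a free market, 620 - 2p = 5p - 430 gives the equilibrium p* = 150, q* = 320.
Because the ceiling (102) lies below the market-clearing price, it is binding.
At p = 102: qd = 620 - 2·102 = 416 and qs = 5·102 - 430 = 80.
Quantity traded falls to 80. At q = 80 the demand price is (620 - 80)/2 = 270 and the supply price is (430 + 80)/5 = 102.
Deadweight loss = ½ · (270 - 102) · (320 - 80) = ½ · 168 · 240 = 20160.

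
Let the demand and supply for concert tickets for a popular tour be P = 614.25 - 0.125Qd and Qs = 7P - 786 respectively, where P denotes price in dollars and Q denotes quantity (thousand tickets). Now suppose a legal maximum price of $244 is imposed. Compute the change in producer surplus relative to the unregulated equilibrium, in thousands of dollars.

Rearranging demand gives Qd = 4914 - 8P. In a free market, 4914 - 8P = 7P - 786 gives the equilibrium P* = 380, Q* = 1874.
Because the ceiling (244) lies below the market-clearing price, it is binding.
At P = 244: Qd = 4914 - 8·244 = 2962 and Qs = 7·244 - 786 = 922.
Producer surplus without the control is ½ · (380 - 786/7) · 1874 = 1755938/7.
With the ceiling, producers sell 922 units at 244, so PS = ½ · (244 - 786/7) · 922 = 425042/7.
Change in producer surplus = 425042/7 - 1755938/7 = -190128.

-190128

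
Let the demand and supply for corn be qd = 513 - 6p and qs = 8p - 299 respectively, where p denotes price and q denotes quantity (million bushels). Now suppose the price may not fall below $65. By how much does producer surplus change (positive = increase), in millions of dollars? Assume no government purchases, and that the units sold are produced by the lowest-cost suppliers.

750.75

Without the control the market clears where 513 - 6p = 8p - 299, i.e. p* = 58 and q* = 165.
Since 65 > 58, the floor is binding.
At p = 65: qd = 513 - 6·65 = 123 and qs = 8·65 - 299 = 221.
Producer surplus without the control is ½ · (58 - 37.375) · 165 = 1701.5625.
With the floor, 123 units are sold at 65. The supply price at q = 123 is 52.75, so PS = ½ · [(65 - 37.375) + (65 - 52.75)] · 123 = 2452.3125.
Change in producer surplus = 2452.3125 - 1701.5625 = 750.75.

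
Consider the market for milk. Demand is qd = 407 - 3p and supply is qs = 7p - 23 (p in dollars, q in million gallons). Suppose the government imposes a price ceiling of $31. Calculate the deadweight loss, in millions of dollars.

Without the control the market clears where 407 - 3p = 7p - 23, i.e. p* = 43 and q* = 278.
Since 31 < 43, the ceiling is binding.
At p = 31: qd = 407 - 3·31 = 314 and qs = 7·31 - 23 = 194.
Quantity traded falls to 194. At q = 194 the demand price is (407 - 194)/3 = 71 and the supply price is (23 + 194)/7 = 31.
Deadweight loss = ½ · (71 - 31) · (278 - 194) = ½ · 40 · 84 = 1680.

1680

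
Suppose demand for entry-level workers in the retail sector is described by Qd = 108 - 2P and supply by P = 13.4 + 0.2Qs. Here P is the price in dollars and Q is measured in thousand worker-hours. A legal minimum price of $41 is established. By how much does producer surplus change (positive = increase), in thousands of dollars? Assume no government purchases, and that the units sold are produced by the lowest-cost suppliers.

313.6

Rearranging supply gives Qs = 5P - 67. Setting quantity demanded equal to quantity supplied, 108 - 2P = 5P - 67, gives P* = 25 and Q* = 58.
Since 41 > 25, the floor is binding.
At P = 41: Qd = 108 - 2·41 = 26 and Qs = 5·41 - 67 = 138.
Producer surplus without the control is ½ · (25 - 13.4) · 58 = 336.4.
With the floor, 26 units are sold at 41. The supply price at Q = 26 is 18.6, so PS = ½ · [(41 - 13.4) + (41 - 18.6)] · 26 = 650.
Change in producer surplus = 650 - 336.4 = 313.6.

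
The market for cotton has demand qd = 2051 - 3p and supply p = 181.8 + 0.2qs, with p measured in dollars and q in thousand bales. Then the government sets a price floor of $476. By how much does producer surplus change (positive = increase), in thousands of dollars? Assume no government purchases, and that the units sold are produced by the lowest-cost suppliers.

55925.6

Rearranging supply gives qs = 5p - 909. In a free market, 2051 - 3p = 5p - 909 gives the equilibrium p* = 370, q* = 941.
The floor of 476 is above the equilibrium price 370, so it binds.
At p = 476: qd = 2051 - 3·476 = 623 and qs = 5·476 - 909 = 1471.
Producer surplus without the control is ½ · (370 - 181.8) · 941 = 88548.1.
With the floor, 623 units are sold at 476. The supply price at q = 623 is 306.4, so PS = ½ · [(476 - 181.8) + (476 - 306.4)] · 623 = 144473.7.
Change in producer surplus = 144473.7 - 88548.1 = 55925.6.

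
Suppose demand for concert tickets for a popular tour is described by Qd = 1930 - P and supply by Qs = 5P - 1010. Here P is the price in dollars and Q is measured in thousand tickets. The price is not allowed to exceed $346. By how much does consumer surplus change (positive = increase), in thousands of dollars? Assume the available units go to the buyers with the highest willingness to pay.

Setting quantity demanded equal to quantity supplied, 1930 - P = 5P - 1010, gives P* = 490 and Q* = 1440.
Since 346 < 490, the ceiling is binding.
At P = 346: Qd = 1930 - 346 = 1584 and Qs = 5·346 - 1010 = 720.
Consumer surplus without the control is ½ · (1930 - 490) · 1440 = 1036800.
With the ceiling, 720 units are sold at 346 (assume they go to the highest-value buyers). The demand price at Q = 720 is 1210, so CS = ½ · [(1930 - 346) + (1210 - 346)] · 720 = 881280.
Change in consumer surplus = 881280 - 1036800 = -155520.

-155520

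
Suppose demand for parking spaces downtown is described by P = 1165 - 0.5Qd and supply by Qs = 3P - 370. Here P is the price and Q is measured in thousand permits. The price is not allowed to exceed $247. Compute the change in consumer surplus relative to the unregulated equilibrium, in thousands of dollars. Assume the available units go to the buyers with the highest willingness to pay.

Rearranging demand gives Qd = 2330 - 2P. Setting quantity demanded equal to quantity supplied, 2330 - 2P = 3P - 370, gives P* = 540 and Q* = 1250.
Since 247 < 540, the ceiling is binding.
At P = 247: Qd = 2330 - 2·247 = 1836 and Qs = 3·247 - 370 = 371.
Consumer surplus without the control is ½ · (1165 - 540) · 1250 = 390625.
With the ceiling, 371 units are sold at 247 (assume they go to the highest-value buyers). The demand price at Q = 371 is 979.5, so CS = ½ · [(1165 - 247) + (979.5 - 247)] · 371 = 306167.75.
Change in consumer surplus = 306167.75 - 390625 = -84457.25.

-84457.25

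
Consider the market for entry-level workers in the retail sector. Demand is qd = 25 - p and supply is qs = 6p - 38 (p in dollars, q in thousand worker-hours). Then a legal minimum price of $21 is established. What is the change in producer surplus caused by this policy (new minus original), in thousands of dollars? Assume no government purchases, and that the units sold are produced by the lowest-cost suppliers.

36

In a free market, 25 - p = 6p - 38 gives the equilibrium p* = 9, q* = 16.
The floor of 21 is above the equilibrium price 9, so it binds.
At p = 21: qd = 25 - 21 = 4 and qs = 6·21 - 38 = 88.
Producer surplus without the control is ½ · (9 - 19/3) · 16 = 64/3.
With the floor, 4 units are sold at 21. The supply price at q = 4 is 7, so PS = ½ · [(21 - 19/3) + (21 - 7)] · 4 = 172/3.
Change in producer surplus = 172/3 - 64/3 = 36.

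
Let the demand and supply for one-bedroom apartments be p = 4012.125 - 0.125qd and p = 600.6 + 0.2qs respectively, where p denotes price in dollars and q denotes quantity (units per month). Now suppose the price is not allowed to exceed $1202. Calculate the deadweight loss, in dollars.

Rearranging demand gives qd = 32097 - 8p; rearranging supply gives qs = 5p - 3003. In a free market, 32097 - 8p = 5p - 3003 gives the equilibrium p* = 2700, q* = 10497.
Because the ceiling (1202) lies below the market-clearing price, it is binding.
At p = 1202: qd = 32097 - 8·1202 = 22481 and qs = 5·1202 - 3003 = 3007.
Quantity traded falls to 3007. At q = 3007 the demand price is (32097 - 3007)/8 = 3636.25 and the supply price is (3003 + 3007)/5 = 1202.
Deadweight loss = ½ · (3636.25 - 1202) · (10497 - 3007) = ½ · 2434.25 · 7490 = 9116266.25.

9116266.25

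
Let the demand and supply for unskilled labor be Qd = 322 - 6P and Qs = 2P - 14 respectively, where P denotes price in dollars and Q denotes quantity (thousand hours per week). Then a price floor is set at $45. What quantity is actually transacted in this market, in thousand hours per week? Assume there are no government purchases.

52

Setting quantity demanded equal to quantity supplied, 322 - 6P = 2P - 14, gives P* = 42 and Q* = 70.
The floor of 45 is above the equilibrium price 42, so it binds.
At P = 45: Qd = 322 - 6·45 = 52 and Qs = 2·45 - 14 = 76.
The quantity actually transacted is the short side, demand: 52.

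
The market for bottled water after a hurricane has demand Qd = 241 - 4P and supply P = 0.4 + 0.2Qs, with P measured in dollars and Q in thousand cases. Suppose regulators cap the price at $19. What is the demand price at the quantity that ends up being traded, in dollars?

37

Rearranging supply gives Qs = 5P - 2. Without the control the market clears where 241 - 4P = 5P - 2, i.e. P* = 27 and Q* = 133.
Because the ceiling (19) lies below the market-clearing price, it is binding.
At P = 19: Qd = 241 - 4·19 = 165 and Qs = 5·19 - 2 = 93.
Only 93 units reach the market. On the demand curve, the marginal buyer's willingness to pay at Q = 93 is (241 - 93)/4 = 37.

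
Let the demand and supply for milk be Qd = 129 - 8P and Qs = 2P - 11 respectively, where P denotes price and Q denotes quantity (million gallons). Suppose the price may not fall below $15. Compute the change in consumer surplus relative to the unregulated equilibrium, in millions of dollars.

In a free market, 129 - 8P = 2P - 11 gives the equilibrium P* = 14, Q* = 17.
Because the floor (15) lies above the market-clearing price, it is binding.
At P = 15: Qd = 129 - 8·15 = 9 and Qs = 2·15 - 11 = 19.
Consumer surplus without the control is ½ · (16.125 - 14) · 17 = 18.0625.
With the floor, consumers buy 9 units at 15, so CS = ½ · (16.125 - 15) · 9 = 5.0625.
Change in consumer surplus = 5.0625 - 18.0625 = -13.

-13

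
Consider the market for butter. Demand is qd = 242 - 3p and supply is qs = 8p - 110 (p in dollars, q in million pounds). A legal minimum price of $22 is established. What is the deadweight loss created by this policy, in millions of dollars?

Without the control the market clears where 242 - 3p = 8p - 110, i.e. p* = 32 and q* = 146.
Since 22 is below p* = 32, the floor does not bind and the free-market outcome prevails.
Since the control does not bind, no trades are prevented and deadweight loss is zero.

0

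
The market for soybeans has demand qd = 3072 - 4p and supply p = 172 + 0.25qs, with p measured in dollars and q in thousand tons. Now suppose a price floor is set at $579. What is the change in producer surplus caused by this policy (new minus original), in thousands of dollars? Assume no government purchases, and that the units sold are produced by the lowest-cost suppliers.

58642

Rearranging supply gives qs = 4p - 688. In a free market, 3072 - 4p = 4p - 688 gives the equilibrium p* = 470, q* = 1192.
Because the floor (579) lies above the market-clearing price, it is binding.
At p = 579: qd = 3072 - 4·579 = 756 and qs = 4·579 - 688 = 1628.
Producer surplus without the control is ½ · (470 - 172) · 1192 = 177608.
With the floor, 756 units are sold at 579. The supply price at q = 756 is 361, so PS = ½ · [(579 - 172) + (579 - 361)] · 756 = 236250.
Change in producer surplus = 236250 - 177608 = 58642.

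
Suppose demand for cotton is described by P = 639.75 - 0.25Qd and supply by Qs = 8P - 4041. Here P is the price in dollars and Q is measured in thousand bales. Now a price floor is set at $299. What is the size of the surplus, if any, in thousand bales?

0

Rearranging demand gives Qd = 2559 - 4P. Equilibrium: 2559 - 4P = 8P - 4041, so 6600 = 12P and P* = 550, Q* = 359.
The floor of 299 is below the equilibrium price 550, so it is not binding; the market clears at P* = 550, Q* = 359.
Since the control does not bind, there is no surplus.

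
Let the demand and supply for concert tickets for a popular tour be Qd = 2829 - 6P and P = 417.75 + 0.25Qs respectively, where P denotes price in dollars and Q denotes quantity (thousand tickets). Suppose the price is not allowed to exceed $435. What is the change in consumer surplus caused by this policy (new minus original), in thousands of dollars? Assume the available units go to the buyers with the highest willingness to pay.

Rearranging supply gives Qs = 4P - 1671. In a free market, 2829 - 6P = 4P - 1671 gives the equilibrium P* = 450, Q* = 129.
Because the ceiling (435) lies below the market-clearing price, it is binding.
At P = 435: Qd = 2829 - 6·435 = 219 and Qs = 4·435 - 1671 = 69.
Consumer surplus without the control is ½ · (471.5 - 450) · 129 = 1386.75.
With the ceiling, 69 units are sold at 435 (assume they go to the highest-value buyers). The demand price at Q = 69 is 460, so CS = ½ · [(471.5 - 435) + (460 - 435)] · 69 = 2121.75.
Change in consumer surplus = 2121.75 - 1386.75 = 735.

735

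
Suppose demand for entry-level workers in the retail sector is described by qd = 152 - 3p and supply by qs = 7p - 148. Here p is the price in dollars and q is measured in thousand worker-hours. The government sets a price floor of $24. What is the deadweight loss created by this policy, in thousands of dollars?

Without the control the market clears where 152 - 3p = 7p - 148, i.e. p* = 30 and q* = 62.
Since 24 is below p* = 30, the floor does not bind and the free-market outcome prevails.
Since the control does not bind, no trades are prevented and deadweight loss is zero.

0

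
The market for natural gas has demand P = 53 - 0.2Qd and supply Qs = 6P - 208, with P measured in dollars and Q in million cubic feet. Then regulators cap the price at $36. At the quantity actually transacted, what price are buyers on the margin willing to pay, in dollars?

Rearranging demand gives Qd = 265 - 5P. In a free market, 265 - 5P = 6P - 208 gives the equilibrium P* = 43, Q* = 50.
Since 36 < 43, the ceiling is binding.
At P = 36: Qd = 265 - 5·36 = 85 and Qs = 6·36 - 208 = 8.
Only 8 units reach the market. On the demand curve, the marginal buyer's willingness to pay at Q = 8 is (265 - 8)/5 = 51.4.

51.4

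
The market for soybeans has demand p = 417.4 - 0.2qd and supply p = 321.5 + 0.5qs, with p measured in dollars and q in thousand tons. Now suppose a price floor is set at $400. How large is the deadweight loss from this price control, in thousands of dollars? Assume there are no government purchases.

Rearranging demand gives qd = 2087 - 5p; rearranging supply gives qs = 2p - 643. Without the control the market clears where 2087 - 5p = 2p - 643, i.e. p* = 390 and q* = 137.
The floor of 400 is above the equilibrium price 390, so it binds.
At p = 400: qd = 2087 - 5·400 = 87 and qs = 2·400 - 643 = 157.
Quantity traded falls to 87. At q = 87 the demand price is (2087 - 87)/5 = 400 and the supply price is (643 + 87)/2 = 365.
Deadweight loss = ½ · (400 - 365) · (137 - 87) = ½ · 35 · 50 = 875.

875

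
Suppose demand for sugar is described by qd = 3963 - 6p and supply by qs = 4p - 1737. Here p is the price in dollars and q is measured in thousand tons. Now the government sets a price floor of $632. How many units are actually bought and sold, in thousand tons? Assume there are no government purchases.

171

In a free market, 3963 - 6p = 4p - 1737 gives the equilibrium p* = 570, q* = 543.
Because the floor (632) lies above the market-clearing price, it is binding.
At p = 632: qd = 3963 - 6·632 = 171 and qs = 4·632 - 1737 = 791.
The quantity actually transacted is the short side, demand: 171.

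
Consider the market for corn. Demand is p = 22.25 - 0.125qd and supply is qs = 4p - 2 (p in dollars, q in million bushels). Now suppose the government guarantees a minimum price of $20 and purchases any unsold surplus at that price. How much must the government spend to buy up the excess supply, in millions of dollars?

1200

Rearranging demand gives qd = 178 - 8p. Setting quantity demanded equal to quantity supplied, 178 - 8p = 4p - 2, gives p* = 15 and q* = 58.
The floor of 20 is above the equilibrium price 15, so it binds.
At p = 20: qd = 178 - 8·20 = 18 and qs = 4·20 - 2 = 78.
Surplus = qs - qd = 60.
Government expenditure = surplus × support price = 60 × 20 = 1200.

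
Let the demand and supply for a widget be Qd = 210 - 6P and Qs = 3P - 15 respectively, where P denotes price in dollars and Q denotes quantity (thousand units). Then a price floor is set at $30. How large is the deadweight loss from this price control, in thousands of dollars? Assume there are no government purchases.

225

Without the control the market clears where 210 - 6P = 3P - 15, i.e. P* = 25 and Q* = 60.
Because the floor (30) lies above the market-clearing price, it is binding.
At P = 30: Qd = 210 - 6·30 = 30 and Qs = 3·30 - 15 = 75.
Quantity traded falls to 30. At Q = 30 the demand price is (210 - 30)/6 = 30 and the supply price is (15 + 30)/3 = 15.
Deadweight loss = ½ · (30 - 15) · (60 - 30) = ½ · 15 · 30 = 225.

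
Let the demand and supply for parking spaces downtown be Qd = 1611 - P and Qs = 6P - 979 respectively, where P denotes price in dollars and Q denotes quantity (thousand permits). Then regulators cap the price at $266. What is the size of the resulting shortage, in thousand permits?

In a free market, 1611 - P = 6P - 979 gives the equilibrium P* = 370, Q* = 1241.
Because the ceiling (266) lies below the market-clearing price, it is binding.
At P = 266: Qd = 1611 - 266 = 1345 and Qs = 6·266 - 979 = 617.
Shortage = Qd - Qs = 1345 - 617 = 728.

728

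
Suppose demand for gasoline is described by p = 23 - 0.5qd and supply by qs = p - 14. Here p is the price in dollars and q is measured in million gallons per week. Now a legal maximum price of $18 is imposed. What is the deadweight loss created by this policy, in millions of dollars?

3

Rearranging demand gives qd = 46 - 2p. Equilibrium: 46 - 2p = p - 14, so 60 = 3p and p* = 20, q* = 6.
Since 18 < 20, the ceiling is binding.
At p = 18: qd = 46 - 2·18 = 10 and qs = 18 - 14 = 4.
Quantity traded falls to 4. At q = 4 the demand price is (46 - 4)/2 = 21 and the supply price is 14 + 4 = 18.
Deadweight loss = ½ · (21 - 18) · (6 - 4) = ½ · 3 · 2 = 3.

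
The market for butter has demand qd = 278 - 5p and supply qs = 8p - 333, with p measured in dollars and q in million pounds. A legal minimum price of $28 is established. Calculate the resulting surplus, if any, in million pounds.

Setting quantity demanded equal to quantity supplied, 278 - 5p = 8p - 333, gives p* = 47 and q* = 43.
Since 28 is below p* = 47, the floor does not bind and the free-market outcome prevails.
Since the control does not bind, there is no surplus.

0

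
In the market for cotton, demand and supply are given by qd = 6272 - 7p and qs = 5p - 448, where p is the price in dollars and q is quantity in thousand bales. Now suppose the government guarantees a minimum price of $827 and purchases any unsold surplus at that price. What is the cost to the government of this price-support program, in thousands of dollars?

2649708

Setting quantity demanded equal to quantity supplied, 6272 - 7p = 5p - 448, gives p* = 560 and q* = 2352.
Because the floor (827) lies above the market-clearing price, it is binding.
At p = 827: qd = 6272 - 7·827 = 483 and qs = 5·827 - 448 = 3687.
Surplus = qs - qd = 3204.
Government expenditure = surplus × support price = 3204 × 827 = 2649708.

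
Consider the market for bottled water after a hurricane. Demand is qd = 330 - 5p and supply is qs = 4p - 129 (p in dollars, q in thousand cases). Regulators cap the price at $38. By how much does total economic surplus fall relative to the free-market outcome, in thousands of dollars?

608.4

Equilibrium: 330 - 5p = 4p - 129, so 459 = 9p and p* = 51, q* = 75.
Because the ceiling (38) lies below the market-clearing price, it is binding.
At p = 38: qd = 330 - 5·38 = 140 and qs = 4·38 - 129 = 23.
Quantity traded falls to 23. At q = 23 the demand price is (330 - 23)/5 = 61.4 and the supply price is (129 + 23)/4 = 38.
Deadweight loss = ½ · (61.4 - 38) · (75 - 23) = ½ · 23.4 · 52 = 608.4.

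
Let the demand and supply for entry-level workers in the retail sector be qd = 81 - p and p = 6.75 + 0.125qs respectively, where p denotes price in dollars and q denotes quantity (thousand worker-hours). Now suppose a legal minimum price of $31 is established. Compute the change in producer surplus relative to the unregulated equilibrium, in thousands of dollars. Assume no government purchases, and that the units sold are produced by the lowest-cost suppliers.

784

Rearranging supply gives qs = 8p - 54. Without the control the market clears where 81 - p = 8p - 54, i.e. p* = 15 and q* = 66.
Since 31 > 15, the floor is binding.
At p = 31: qd = 81 - 31 = 50 and qs = 8·31 - 54 = 194.
Producer surplus without the control is ½ · (15 - 6.75) · 66 = 272.25.
With the floor, 50 units are sold at 31. The supply price at q = 50 is 13, so PS = ½ · [(31 - 6.75) + (31 - 13)] · 50 = 1056.25.
Change in producer surplus = 1056.25 - 272.25 = 784.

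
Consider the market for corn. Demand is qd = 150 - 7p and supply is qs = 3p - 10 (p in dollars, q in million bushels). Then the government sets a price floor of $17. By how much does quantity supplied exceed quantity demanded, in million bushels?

10

Without the control the market clears where 150 - 7p = 3p - 10, i.e. p* = 16 and q* = 38.
Since 17 > 16, the floor is binding.
At p = 17: qd = 150 - 7·17 = 31 and qs = 3·17 - 10 = 41.
Surplus = qs - qd = 41 - 31 = 10.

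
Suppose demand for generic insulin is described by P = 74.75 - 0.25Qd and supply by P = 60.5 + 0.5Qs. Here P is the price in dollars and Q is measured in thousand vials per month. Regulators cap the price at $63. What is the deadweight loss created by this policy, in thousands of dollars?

Rearranging demand gives Qd = 299 - 4P; rearranging supply gives Qs = 2P - 121. Equilibrium: 299 - 4P = 2P - 121, so 420 = 6P and P* = 70, Q* = 19.
Since 63 < 70, the ceiling is binding.
At P = 63: Qd = 299 - 4·63 = 47 and Qs = 2·63 - 121 = 5.
Quantity traded falls to 5. At Q = 5 the demand price is (299 - 5)/4 = 73.5 and the supply price is (121 + 5)/2 = 63.
Deadweight loss = ½ · (73.5 - 63) · (19 - 5) = ½ · 10.5 · 14 = 73.5.

73.5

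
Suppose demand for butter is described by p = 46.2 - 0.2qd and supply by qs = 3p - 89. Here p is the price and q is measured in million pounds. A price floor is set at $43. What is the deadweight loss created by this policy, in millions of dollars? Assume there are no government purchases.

60

Rearranging demand gives qd = 231 - 5p. In a free market, 231 - 5p = 3p - 89 gives the equilibrium p* = 40, q* = 31.
Because the floor (43) lies above the market-clearing price, it is binding.
At p = 43: qd = 231 - 5·43 = 16 and qs = 3·43 - 89 = 40.
Quantity traded falls to 16. At q = 16 the demand price is (231 - 16)/5 = 43 and the supply price is (89 + 16)/3 = 35.
Deadweight loss = ½ · (43 - 35) · (31 - 16) = ½ · 8 · 15 = 60.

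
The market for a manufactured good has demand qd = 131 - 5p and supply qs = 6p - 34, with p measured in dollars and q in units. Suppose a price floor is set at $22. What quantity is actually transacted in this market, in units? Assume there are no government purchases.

Equilibrium: 131 - 5p = 6p - 34, so 165 = 11p and p* = 15, q* = 56.
The floor of 22 is above the equilibrium price 15, so it binds.
At p = 22: qd = 131 - 5·22 = 21 and qs = 6·22 - 34 = 98.
The quantity actually transacted is the short side, demand: 21.

21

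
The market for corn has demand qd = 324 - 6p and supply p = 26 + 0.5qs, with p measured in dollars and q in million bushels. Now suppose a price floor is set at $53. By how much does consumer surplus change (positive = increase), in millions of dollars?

Rearranging supply gives qs = 2p - 52. Without the control the market clears where 324 - 6p = 2p - 52, i.e. p* = 47 and q* = 42.
Since 53 > 47, the floor is binding.
At p = 53: qd = 324 - 6·53 = 6 and qs = 2·53 - 52 = 54.
Consumer surplus without the control is ½ · (54 - 47) · 42 = 147.
With the floor, consumers buy 6 units at 53, so CS = ½ · (54 - 53) · 6 = 3.
Change in consumer surplus = 3 - 147 = -144.

-144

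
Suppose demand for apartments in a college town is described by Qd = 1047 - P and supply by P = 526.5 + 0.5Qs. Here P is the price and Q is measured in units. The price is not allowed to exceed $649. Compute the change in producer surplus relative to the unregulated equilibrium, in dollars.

-15096

Rearranging supply gives Qs = 2P - 1053. Equilibrium: 1047 - P = 2P - 1053, so 2100 = 3P and P* = 700, Q* = 347.
The ceiling of 649 is below the equilibrium price 700, so it binds.
At P = 649: Qd = 1047 - 649 = 398 and Qs = 2·649 - 1053 = 245.
Producer surplus without the control is ½ · (700 - 526.5) · 347 = 30102.25.
With the ceiling, producers sell 245 units at 649, so PS = ½ · (649 - 526.5) · 245 = 15006.25.
Change in producer surplus = 15006.25 - 30102.25 = -15096.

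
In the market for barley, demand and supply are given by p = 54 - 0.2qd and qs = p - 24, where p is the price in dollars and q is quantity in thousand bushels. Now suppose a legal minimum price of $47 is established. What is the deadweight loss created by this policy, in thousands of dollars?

0

Rearranging demand gives qd = 270 - 5p. In a free market, 270 - 5p = p - 24 gives the equilibrium p* = 49, q* = 25.
Since 47 is below p* = 49, the floor does not bind and the free-market outcome prevails.
Since the control does not bind, no trades are prevented and deadweight loss is zero.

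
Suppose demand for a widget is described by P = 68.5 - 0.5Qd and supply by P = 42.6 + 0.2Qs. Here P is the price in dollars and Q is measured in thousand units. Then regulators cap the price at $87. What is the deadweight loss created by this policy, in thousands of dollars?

0

Rearranging demand gives Qd = 137 - 2P; rearranging supply gives Qs = 5P - 213. Setting quantity demanded equal to quantity supplied, 137 - 2P = 5P - 213, gives P* = 50 and Q* = 37.
Since 87 is above P* = 50, the ceiling does not bind and the free-market outcome prevails.
Since the control does not bind, no trades are prevented and deadweight loss is zero.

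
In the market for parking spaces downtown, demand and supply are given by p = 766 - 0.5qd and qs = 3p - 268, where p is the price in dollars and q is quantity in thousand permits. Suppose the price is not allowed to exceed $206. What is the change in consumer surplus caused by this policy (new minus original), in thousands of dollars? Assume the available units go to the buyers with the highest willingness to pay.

Rearranging demand gives qd = 1532 - 2p. Equilibrium: 1532 - 2p = 3p - 268, so 1800 = 5p and p* = 360, q* = 812.
The ceiling of 206 is below the equilibrium price 360, so it binds.
At p = 206: qd = 1532 - 2·206 = 1120 and qs = 3·206 - 268 = 350.
Consumer surplus without the control is ½ · (766 - 360) · 812 = 164836.
With the ceiling, 350 units are sold at 206 (assume they go to the highest-value buyers). The demand price at q = 350 is 591, so CS = ½ · [(766 - 206) + (591 - 206)] · 350 = 165375.
Change in consumer surplus = 165375 - 164836 = 539.

539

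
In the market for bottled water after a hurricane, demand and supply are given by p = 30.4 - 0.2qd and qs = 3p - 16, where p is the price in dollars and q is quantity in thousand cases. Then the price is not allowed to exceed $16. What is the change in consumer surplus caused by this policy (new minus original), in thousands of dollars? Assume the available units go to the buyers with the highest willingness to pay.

137.5

Rearranging demand gives qd = 152 - 5p. In a free market, 152 - 5p = 3p - 16 gives the equilibrium p* = 21, q* = 47.
Since 16 < 21, the ceiling is binding.
At p = 16: qd = 152 - 5·16 = 72 and qs = 3·16 - 16 = 32.
Consumer surplus without the control is ½ · (30.4 - 21) · 47 = 220.9.
With the ceiling, 32 units are sold at 16 (assume they go to the highest-value buyers). The demand price at q = 32 is 24, so CS = ½ · [(30.4 - 16) + (24 - 16)] · 32 = 358.4.
Change in consumer surplus = 358.4 - 220.9 = 137.5.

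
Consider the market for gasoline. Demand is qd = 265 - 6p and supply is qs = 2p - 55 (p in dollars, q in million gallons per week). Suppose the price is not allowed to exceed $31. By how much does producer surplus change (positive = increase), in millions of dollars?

-144

Setting quantity demanded equal to quantity supplied, 265 - 6p = 2p - 55, gives p* = 40 and q* = 25.
Because the ceiling (31) lies below the market-clearing price, it is binding.
At p = 31: qd = 265 - 6·31 = 79 and qs = 2·31 - 55 = 7.
Producer surplus without the control is ½ · (40 - 27.5) · 25 = 156.25.
With the ceiling, producers sell 7 units at 31, so PS = ½ · (31 - 27.5) · 7 = 12.25.
Change in producer surplus = 12.25 - 156.25 = -144.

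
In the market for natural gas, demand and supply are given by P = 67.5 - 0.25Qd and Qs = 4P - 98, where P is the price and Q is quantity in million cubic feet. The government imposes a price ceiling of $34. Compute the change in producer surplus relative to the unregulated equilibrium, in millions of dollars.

-744

Rearranging demand gives Qd = 270 - 4P. Setting quantity demanded equal to quantity supplied, 270 - 4P = 4P - 98, gives P* = 46 and Q* = 86.
Because the ceiling (34) lies below the market-clearing price, it is binding.
At P = 34: Qd = 270 - 4·34 = 134 and Qs = 4·34 - 98 = 38.
Producer surplus without the control is ½ · (46 - 24.5) · 86 = 924.5.
With the ceiling, producers sell 38 units at 34, so PS = ½ · (34 - 24.5) · 38 = 180.5.
Change in producer surplus = 180.5 - 924.5 = -744.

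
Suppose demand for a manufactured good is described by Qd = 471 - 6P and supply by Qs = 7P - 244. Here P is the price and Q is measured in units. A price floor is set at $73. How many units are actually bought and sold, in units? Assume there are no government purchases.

Without the control the market clears where 471 - 6P = 7P - 244, i.e. P* = 55 and Q* = 141.
Since 73 > 55, the floor is binding.
At P = 73: Qd = 471 - 6·73 = 33 and Qs = 7·73 - 244 = 267.
The quantity actually transacted is the short side, demand: 33.

33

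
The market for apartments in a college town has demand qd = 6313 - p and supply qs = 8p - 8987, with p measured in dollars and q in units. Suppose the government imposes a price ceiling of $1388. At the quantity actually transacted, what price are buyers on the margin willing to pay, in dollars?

In a free market, 6313 - p = 8p - 8987 gives the equilibrium p* = 1700, q* = 4613.
The ceiling of 1388 is below the equilibrium price 1700, so it binds.
At p = 1388: qd = 6313 - 1388 = 4925 and qs = 8·1388 - 8987 = 2117.
Only 2117 units reach the market. On the demand curve, the marginal buyer's willingness to pay at q = 2117 is (6313 - 2117) = 4196.

4196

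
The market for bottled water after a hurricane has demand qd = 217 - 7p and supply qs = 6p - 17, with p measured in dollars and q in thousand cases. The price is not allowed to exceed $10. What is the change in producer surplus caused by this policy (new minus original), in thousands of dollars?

In a free market, 217 - 7p = 6p - 17 gives the equilibrium p* = 18, q* = 91.
The ceiling of 10 is below the equilibrium price 18, so it binds.
At p = 10: qd = 217 - 7·10 = 147 and qs = 6·10 - 17 = 43.
Producer surplus without the control is ½ · (18 - 17/6) · 91 = 8281/12.
With the ceiling, producers sell 43 units at 10, so PS = ½ · (10 - 17/6) · 43 = 1849/12.
Change in producer surplus = 1849/12 - 8281/12 = -536.

-536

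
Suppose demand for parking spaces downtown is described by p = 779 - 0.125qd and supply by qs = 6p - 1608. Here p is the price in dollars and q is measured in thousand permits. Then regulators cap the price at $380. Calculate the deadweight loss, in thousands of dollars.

Rearranging demand gives qd = 6232 - 8p. Equilibrium: 6232 - 8p = 6p - 1608, so 7840 = 14p and p* = 560, q* = 1752.
Since 380 < 560, the ceiling is binding.
At p = 380: qd = 6232 - 8·380 = 3192 and qs = 6·380 - 1608 = 672.
Quantity traded falls to 672. At q = 672 the demand price is (6232 - 672)/8 = 695 and the supply price is (1608 + 672)/6 = 380.
Deadweight loss = ½ · (695 - 380) · (1752 - 672) = ½ · 315 · 1080 = 170100.

170100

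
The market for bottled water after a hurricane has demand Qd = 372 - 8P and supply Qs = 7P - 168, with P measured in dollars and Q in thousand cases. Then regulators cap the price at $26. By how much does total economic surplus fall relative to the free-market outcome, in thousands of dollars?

656.25

Setting quantity demanded equal to quantity supplied, 372 - 8P = 7P - 168, gives P* = 36 and Q* = 84.
Because the ceiling (26) lies below the market-clearing price, it is binding.
At P = 26: Qd = 372 - 8·26 = 164 and Qs = 7·26 - 168 = 14.
Quantity traded falls to 14. At Q = 14 the demand price is (372 - 14)/8 = 44.75 and the supply price is (168 + 14)/7 = 26.
Deadweight loss = ½ · (44.75 - 26) · (84 - 14) = ½ · 18.75 · 70 = 656.25.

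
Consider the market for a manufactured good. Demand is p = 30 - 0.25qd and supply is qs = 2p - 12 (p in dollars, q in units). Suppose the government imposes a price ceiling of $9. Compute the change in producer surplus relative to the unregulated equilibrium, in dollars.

-247

Rearranging demand gives qd = 120 - 4p. Without the control the market clears where 120 - 4p = 2p - 12, i.e. p* = 22 and q* = 32.
Since 9 < 22, the ceiling is binding.
At p = 9: qd = 120 - 4·9 = 84 and qs = 2·9 - 12 = 6.
Producer surplus without the control is ½ · (22 - 6) · 32 = 256.
With the ceiling, producers sell 6 units at 9, so PS = ½ · (9 - 6) · 6 = 9.
Change in producer surplus = 9 - 256 = -247.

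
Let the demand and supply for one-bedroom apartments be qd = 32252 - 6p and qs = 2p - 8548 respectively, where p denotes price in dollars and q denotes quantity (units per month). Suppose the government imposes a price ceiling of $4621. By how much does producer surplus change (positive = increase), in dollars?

-561867

In a free market, 32252 - 6p = 2p - 8548 gives the equilibrium p* = 5100, q* = 1652.
Because the ceiling (4621) lies below the market-clearing price, it is binding.
At p = 4621: qd = 32252 - 6·4621 = 4526 and qs = 2·4621 - 8548 = 694.
Producer surplus without the control is ½ · (5100 - 4274) · 1652 = 682276.
With the ceiling, producers sell 694 units at 4621, so PS = ½ · (4621 - 4274) · 694 = 120409.
Change in producer surplus = 120409 - 682276 = -561867.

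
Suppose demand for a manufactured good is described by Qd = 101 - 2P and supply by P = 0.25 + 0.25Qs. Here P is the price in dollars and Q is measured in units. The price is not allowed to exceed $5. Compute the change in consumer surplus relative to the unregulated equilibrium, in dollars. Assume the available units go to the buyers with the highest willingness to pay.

Rearranging supply gives Qs = 4P - 1. Without the control the market clears where 101 - 2P = 4P - 1, i.e. P* = 17 and Q* = 67.
Because the ceiling (5) lies below the market-clearing price, it is binding.
At P = 5: Qd = 101 - 2·5 = 91 and Qs = 4·5 - 1 = 19.
Consumer surplus without the control is ½ · (50.5 - 17) · 67 = 1122.25.
With the ceiling, 19 units are sold at 5 (assume they go to the highest-value buyers). The demand price at Q = 19 is 41, so CS = ½ · [(50.5 - 5) + (41 - 5)] · 19 = 774.25.
Change in consumer surplus = 774.25 - 1122.25 = -348.

-348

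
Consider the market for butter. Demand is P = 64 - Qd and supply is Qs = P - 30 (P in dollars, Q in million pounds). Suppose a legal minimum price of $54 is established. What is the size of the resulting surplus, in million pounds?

Rearranging demand gives Qd = 64 - P. Setting quantity demanded equal to quantity supplied, 64 - P = P - 30, gives P* = 47 and Q* = 17.
Because the floor (54) lies above the market-clearing price, it is binding.
At P = 54: Qd = 64 - 54 = 10 and Qs = 54 - 30 = 24.
Surplus = Qs - Qd = 24 - 10 = 14.

14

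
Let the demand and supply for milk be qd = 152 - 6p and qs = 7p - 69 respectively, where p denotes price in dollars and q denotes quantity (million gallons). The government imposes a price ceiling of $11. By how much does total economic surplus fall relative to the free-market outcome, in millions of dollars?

273

In a free market, 152 - 6p = 7p - 69 gives the equilibrium p* = 17, q* = 50.
Because the ceiling (11) lies below the market-clearing price, it is binding.
At p = 11: qd = 152 - 6·11 = 86 and qs = 7·11 - 69 = 8.
Quantity traded falls to 8. At q = 8 the demand price is (152 - 8)/6 = 24 and the supply price is (69 + 8)/7 = 11.
Deadweight loss = ½ · (24 - 11) · (50 - 8) = ½ · 13 · 42 = 273.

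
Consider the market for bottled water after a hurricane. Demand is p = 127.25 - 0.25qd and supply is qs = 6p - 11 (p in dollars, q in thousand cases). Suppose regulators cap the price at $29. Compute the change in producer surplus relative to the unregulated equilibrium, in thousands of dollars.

Rearranging demand gives qd = 509 - 4p. Equilibrium: 509 - 4p = 6p - 11, so 520 = 10p and p* = 52, q* = 301.
Since 29 < 52, the ceiling is binding.
At p = 29: qd = 509 - 4·29 = 393 and qs = 6·29 - 11 = 163.
Producer surplus without the control is ½ · (52 - 11/6) · 301 = 90601/12.
With the ceiling, producers sell 163 units at 29, so PS = ½ · (29 - 11/6) · 163 = 26569/12.
Change in producer surplus = 26569/12 - 90601/12 = -5336.

-5336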